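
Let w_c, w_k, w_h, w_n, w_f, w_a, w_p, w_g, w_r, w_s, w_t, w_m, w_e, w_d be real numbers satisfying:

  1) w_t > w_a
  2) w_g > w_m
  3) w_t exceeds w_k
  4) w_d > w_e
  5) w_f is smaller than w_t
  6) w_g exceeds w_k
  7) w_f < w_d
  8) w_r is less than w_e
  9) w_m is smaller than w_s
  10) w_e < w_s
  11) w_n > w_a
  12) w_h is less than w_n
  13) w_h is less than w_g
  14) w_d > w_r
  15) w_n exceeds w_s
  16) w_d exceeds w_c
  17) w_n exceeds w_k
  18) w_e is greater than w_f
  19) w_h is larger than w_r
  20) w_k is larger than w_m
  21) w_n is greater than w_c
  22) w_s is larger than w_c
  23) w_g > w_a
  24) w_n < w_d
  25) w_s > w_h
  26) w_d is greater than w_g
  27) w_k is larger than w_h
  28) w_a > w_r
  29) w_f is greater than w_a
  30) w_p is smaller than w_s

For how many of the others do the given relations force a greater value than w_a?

Directly above w_a: w_g, w_f, w_t, w_n.
One step further: w_e, w_d (6 so far).
One step further: w_s (7 so far).
Nothing else is reachable above w_a; 7 in all.

7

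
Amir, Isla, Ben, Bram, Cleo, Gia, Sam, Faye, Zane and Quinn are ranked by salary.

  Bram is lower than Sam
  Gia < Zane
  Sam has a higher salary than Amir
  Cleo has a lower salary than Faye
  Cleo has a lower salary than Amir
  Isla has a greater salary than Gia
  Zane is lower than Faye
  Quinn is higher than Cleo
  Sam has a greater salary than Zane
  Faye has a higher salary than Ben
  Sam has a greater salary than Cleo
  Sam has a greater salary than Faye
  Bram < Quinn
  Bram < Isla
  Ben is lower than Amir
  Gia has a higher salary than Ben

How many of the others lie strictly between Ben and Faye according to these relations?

Chaining upward from Ben reaches: Gia, Isla, Zane, Amir, Sam.
Chaining downward from Faye reaches: Gia, Cleo, Zane.
Strictly between Ben and Faye are those in both lists: Gia, Zane — 2 elements.

2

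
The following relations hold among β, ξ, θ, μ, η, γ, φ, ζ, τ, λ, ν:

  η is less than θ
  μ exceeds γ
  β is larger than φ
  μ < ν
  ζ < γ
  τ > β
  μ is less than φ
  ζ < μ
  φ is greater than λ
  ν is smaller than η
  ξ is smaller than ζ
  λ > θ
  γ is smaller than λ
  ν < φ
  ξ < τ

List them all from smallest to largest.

The consecutive links are each given: ξ < ζ; ζ < γ; γ < μ; μ < ν; ν < η; η < θ; θ < λ; λ < φ; φ < β; β < τ.

ξ < ζ < γ < μ < ν < η < θ < λ < φ < β < τ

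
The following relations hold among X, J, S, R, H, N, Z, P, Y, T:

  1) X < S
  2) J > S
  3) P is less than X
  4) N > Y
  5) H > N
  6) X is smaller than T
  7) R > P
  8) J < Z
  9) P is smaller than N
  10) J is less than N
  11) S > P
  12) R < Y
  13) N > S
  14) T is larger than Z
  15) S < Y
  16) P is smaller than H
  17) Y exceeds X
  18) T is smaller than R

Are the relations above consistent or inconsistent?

Every relation is compatible with P < X < S < J < Z < T < R < Y < N < H; the set is consistent.

consistent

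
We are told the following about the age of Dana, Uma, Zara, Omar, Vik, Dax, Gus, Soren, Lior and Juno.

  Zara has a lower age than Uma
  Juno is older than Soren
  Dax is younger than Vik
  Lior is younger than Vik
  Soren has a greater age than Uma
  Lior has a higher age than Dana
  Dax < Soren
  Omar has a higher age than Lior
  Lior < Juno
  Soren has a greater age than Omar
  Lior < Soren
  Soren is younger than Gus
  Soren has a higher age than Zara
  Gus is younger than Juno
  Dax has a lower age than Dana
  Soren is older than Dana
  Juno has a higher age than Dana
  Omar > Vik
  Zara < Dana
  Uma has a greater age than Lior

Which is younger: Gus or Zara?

Zara

Zara < Dana and Dana < Lior give Zara < Lior.
Then Lior < Vik extends the chain to Vik.
Then Vik < Omar extends the chain to Omar.
Then Omar < Soren extends the chain to Soren.
With Soren < Gus: Zara < Dana < Lior < Vik < Omar < Soren < Gus.
So Zara < Gus; Zara is the younger of the two.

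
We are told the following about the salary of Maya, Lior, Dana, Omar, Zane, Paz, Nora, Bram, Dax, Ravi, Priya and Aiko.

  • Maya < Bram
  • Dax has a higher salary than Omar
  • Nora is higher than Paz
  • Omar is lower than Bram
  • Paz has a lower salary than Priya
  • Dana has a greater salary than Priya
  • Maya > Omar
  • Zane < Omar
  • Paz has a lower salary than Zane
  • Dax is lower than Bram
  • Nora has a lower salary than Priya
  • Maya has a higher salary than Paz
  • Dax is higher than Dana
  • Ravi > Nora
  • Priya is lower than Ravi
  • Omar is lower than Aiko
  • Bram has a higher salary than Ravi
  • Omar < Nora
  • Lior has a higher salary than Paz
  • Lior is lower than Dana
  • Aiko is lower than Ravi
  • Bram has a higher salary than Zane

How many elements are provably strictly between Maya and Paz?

The relations place Paz below Maya. An element lies strictly between them when it is forced above Paz and also forced below Maya.
Above Paz: {Zane, Omar, Lior, Nora, Priya, Aiko, Ravi, Dana, Dax, Bram}. Below Maya: {Zane, Omar}.
Intersection: {Zane, Omar} — 2.

2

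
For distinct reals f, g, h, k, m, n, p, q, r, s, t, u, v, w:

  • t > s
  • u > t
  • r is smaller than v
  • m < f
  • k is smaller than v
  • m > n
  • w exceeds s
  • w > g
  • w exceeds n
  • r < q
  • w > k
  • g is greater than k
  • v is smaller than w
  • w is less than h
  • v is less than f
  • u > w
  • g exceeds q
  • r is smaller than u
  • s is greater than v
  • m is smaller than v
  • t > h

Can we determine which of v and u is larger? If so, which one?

u

v < s and s < w give v < w.
Then w < h extends the chain to h.
With h < t: v < s < w < h < t.
With t < u: v < s < w < h < t < u.
So u is larger.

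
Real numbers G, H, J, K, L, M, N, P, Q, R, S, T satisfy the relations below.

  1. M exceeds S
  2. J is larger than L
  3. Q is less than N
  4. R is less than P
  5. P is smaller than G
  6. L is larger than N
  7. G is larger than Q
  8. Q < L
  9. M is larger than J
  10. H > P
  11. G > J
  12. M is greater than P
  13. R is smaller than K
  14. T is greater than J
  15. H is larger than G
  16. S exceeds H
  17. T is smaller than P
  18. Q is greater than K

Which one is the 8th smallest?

Piecing the relations together gives one ordering: R < K < Q < N < L < J < T < P < G < H < S < M.
Counting 8 from the smallest end gives P.

P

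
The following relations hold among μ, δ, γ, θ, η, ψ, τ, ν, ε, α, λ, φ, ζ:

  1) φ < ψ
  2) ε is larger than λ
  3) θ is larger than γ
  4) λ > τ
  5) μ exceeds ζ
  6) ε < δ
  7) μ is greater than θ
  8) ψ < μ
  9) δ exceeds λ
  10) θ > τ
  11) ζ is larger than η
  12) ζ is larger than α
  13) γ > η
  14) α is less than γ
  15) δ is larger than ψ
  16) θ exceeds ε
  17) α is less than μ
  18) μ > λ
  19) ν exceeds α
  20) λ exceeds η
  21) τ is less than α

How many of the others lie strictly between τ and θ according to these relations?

4

The relations place τ below θ. An element lies strictly between them when it is forced above τ and also forced below θ.
Above τ: {α, ν, λ, ζ, γ, ε, μ, δ}. Below θ: {α, η, λ, γ, ε}.
Intersection: {α, λ, γ, ε} — 4.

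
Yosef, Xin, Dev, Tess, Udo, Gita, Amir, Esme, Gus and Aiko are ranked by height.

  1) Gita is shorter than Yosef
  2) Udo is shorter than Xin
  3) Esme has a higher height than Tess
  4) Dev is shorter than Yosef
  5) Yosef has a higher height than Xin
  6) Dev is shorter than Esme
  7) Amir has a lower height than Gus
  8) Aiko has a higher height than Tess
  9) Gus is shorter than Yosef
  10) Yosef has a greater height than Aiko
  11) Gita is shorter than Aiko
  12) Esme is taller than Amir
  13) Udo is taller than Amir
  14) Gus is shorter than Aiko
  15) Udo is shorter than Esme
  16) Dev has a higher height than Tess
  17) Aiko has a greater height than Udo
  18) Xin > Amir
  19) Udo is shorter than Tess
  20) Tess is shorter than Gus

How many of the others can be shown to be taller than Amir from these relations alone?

8

The elements the relations force above Amir are Udo, Tess, Dev, Gus, Xin, Aiko, Yosef, Esme — no chain reaches any other.
That is 8.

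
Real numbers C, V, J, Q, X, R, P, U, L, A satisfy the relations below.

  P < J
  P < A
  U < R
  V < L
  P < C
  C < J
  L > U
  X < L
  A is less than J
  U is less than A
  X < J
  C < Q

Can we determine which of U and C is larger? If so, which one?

Following every chain through U: above U we get L, R, A, J.
C is not reached, and no chain runs the other way from C to U.
So the given relations leave the order of U and C undetermined.

undetermined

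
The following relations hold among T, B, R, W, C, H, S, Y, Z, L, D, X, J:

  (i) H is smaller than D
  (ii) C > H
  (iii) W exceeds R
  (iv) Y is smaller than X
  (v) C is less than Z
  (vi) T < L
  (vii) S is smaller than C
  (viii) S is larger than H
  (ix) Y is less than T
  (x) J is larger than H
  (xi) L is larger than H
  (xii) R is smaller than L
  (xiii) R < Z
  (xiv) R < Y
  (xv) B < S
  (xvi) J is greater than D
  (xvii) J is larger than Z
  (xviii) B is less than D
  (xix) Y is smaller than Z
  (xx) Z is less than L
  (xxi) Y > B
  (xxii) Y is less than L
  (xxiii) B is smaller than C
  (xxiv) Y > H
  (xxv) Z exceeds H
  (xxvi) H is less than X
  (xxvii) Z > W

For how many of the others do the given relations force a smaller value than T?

From T the given relations immediately reach Y.
From those, R, B, H — 4 in total.
No other element is forced below T by the given relations, so the count is 4.

4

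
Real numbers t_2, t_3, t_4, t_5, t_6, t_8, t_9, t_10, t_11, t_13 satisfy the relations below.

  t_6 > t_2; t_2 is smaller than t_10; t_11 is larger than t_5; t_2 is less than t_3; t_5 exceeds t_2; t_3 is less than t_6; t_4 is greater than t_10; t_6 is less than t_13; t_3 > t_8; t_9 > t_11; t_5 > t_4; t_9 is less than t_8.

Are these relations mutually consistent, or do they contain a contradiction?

Every relation is compatible with t_2 < t_10 < t_4 < t_5 < t_11 < t_9 < t_8 < t_3 < t_6 < t_13; the set is consistent.

consistent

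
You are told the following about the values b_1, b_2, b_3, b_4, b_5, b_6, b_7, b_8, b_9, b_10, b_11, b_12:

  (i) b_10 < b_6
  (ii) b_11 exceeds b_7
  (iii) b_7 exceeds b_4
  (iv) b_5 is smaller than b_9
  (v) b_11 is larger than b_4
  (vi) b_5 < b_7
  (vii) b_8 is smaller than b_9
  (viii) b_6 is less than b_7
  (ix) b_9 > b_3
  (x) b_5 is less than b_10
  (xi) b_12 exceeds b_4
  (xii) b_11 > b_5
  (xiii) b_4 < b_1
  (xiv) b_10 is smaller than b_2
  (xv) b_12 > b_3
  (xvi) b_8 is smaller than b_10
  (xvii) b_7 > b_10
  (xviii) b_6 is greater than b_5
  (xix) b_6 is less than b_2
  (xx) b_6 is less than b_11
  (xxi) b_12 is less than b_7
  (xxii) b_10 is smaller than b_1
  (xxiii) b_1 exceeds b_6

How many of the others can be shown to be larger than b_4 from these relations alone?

The elements the relations force above b_4 are b_12, b_1, b_7, b_11 — no chain reaches any other.
That is 4.

4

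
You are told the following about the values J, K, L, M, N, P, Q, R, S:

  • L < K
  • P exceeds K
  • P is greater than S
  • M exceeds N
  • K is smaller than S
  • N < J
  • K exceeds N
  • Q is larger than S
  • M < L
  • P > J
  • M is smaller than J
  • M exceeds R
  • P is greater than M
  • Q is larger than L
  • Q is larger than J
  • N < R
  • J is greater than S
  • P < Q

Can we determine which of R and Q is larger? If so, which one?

Q

The relevant relations are R < M; M < L; L < K; K < S; S < J; J < P; P < Q.
Chaining these gives R < M < L < K < S < J < P < Q.
So Q is larger.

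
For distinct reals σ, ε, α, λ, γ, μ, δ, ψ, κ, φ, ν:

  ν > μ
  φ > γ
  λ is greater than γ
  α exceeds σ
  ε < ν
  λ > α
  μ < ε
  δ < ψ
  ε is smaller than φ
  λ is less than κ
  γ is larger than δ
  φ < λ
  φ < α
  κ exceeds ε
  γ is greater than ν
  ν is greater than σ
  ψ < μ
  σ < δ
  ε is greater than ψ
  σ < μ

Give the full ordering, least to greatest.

σ < δ < ψ < μ < ε < ν < γ < φ < α < λ < κ

The consecutive links are each given: σ < δ; δ < ψ; ψ < μ; μ < ε; ε < ν; ν < γ; γ < φ; φ < α; α < λ; λ < κ.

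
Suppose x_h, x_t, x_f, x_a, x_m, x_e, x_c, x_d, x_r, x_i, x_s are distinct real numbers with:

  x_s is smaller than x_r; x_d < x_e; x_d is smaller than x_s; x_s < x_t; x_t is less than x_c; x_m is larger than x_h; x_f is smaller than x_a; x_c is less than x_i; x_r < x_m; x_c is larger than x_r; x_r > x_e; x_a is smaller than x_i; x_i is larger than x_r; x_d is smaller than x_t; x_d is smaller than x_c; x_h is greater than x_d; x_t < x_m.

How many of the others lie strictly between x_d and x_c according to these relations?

Chaining upward from x_d reaches: x_s, x_e, x_r, x_t, x_h, x_m, x_i.
Chaining downward from x_c reaches: x_s, x_e, x_r, x_t.
Strictly between x_d and x_c are those in both lists: x_s, x_e, x_r, x_t — 4 elements.

4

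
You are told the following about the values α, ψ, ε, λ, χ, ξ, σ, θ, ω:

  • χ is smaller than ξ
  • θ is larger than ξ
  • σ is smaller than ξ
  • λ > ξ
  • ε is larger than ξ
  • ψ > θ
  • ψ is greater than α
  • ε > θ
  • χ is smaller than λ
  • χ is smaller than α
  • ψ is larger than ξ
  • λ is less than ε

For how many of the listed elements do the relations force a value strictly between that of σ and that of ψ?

2

Chaining upward from σ reaches: ξ, λ, θ, ε.
Chaining downward from ψ reaches: χ, ξ, θ, α.
Strictly between σ and ψ are those in both lists: ξ, θ — 2 elements.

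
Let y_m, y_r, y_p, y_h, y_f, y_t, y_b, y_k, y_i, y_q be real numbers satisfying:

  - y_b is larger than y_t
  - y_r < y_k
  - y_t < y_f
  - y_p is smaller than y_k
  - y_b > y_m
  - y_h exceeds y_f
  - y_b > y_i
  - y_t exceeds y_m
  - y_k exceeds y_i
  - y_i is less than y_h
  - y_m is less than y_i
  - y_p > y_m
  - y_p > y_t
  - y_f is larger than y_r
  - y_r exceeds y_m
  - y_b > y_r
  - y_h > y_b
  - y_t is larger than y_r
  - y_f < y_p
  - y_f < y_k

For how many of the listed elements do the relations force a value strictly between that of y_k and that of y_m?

5

Chaining upward from y_m reaches: y_r, y_i, y_t, y_b, y_f, y_p, y_h.
Chaining downward from y_k reaches: y_r, y_i, y_t, y_f, y_p.
Strictly between y_m and y_k are those in both lists: y_r, y_i, y_t, y_f, y_p — 5 elements.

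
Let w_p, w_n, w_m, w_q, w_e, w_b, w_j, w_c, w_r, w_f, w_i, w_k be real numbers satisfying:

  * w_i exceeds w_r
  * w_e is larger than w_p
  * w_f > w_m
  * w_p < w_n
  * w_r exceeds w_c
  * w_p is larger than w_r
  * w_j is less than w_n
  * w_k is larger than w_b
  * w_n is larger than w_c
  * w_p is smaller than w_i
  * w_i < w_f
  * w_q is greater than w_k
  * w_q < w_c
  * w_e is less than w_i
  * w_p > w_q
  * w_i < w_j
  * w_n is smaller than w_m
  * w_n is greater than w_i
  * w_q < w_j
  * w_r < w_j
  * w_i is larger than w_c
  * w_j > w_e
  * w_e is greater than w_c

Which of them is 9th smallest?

w_j

Chaining the given pairs: w_b < w_k < w_q < w_c < w_r < w_p < w_e < w_i < w_j < w_n < w_m < w_f.
Counting 9 from the smallest end gives w_j.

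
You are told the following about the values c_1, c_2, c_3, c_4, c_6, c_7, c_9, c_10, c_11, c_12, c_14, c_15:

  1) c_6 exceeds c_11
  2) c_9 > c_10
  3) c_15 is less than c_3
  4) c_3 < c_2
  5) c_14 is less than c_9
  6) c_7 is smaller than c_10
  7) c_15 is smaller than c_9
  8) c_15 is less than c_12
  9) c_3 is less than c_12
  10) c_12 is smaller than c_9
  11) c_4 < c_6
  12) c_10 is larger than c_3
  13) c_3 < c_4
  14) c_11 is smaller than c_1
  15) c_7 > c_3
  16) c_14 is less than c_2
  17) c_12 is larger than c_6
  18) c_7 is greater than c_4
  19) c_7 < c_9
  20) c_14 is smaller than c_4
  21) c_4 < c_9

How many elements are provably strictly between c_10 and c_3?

Chaining upward from c_3 reaches: c_4, c_7, c_6, c_2, c_12, c_9.
Chaining downward from c_10 reaches: c_15, c_14, c_4, c_7.
Strictly between c_3 and c_10 are those in both lists: c_4, c_7 — 2 elements.

2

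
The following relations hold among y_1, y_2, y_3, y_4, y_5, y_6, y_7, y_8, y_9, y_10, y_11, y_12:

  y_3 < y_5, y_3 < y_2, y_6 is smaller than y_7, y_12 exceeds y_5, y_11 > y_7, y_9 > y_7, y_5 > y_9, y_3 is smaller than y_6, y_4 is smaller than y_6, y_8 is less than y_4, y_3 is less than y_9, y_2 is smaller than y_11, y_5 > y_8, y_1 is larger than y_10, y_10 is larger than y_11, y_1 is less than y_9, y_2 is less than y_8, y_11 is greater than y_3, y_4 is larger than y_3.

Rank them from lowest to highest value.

Each adjacent pair is fixed by a given relation: y_3 < y_2; y_2 < y_8; y_8 < y_4; y_4 < y_6; y_6 < y_7; y_7 < y_11; y_11 < y_10; y_10 < y_1; y_1 < y_9; y_9 < y_5; y_5 < y_12. Chaining them end to end gives the full order.

y_3 < y_2 < y_8 < y_4 < y_6 < y_7 < y_11 < y_10 < y_1 < y_9 < y_5 < y_12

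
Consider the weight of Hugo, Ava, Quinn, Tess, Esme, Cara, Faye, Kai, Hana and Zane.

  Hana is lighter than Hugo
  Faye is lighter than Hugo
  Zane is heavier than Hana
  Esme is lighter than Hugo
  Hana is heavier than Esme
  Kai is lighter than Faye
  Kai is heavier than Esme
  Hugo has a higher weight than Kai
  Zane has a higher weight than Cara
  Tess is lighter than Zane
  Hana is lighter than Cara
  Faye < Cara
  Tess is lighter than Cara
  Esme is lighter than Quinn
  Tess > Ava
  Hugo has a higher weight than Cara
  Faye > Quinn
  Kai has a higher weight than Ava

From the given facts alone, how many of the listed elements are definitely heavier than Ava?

From Ava the given relations immediately reach Kai, Tess.
From those, Faye, Cara, Zane, Hugo — 6 in total.
No other element is forced above Ava by the given relations, so the count is 6.

6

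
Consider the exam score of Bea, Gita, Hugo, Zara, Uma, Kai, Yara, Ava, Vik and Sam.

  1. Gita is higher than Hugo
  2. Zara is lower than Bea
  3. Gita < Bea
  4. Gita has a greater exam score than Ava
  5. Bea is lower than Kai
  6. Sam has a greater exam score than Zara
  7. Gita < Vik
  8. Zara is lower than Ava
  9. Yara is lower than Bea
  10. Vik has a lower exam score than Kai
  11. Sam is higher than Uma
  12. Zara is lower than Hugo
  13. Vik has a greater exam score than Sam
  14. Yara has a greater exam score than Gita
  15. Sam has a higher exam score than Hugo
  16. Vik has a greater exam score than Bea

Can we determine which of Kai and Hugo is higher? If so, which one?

Kai

Chaining the given relations: Hugo < Gita < Yara < Bea < Vik < Kai.
So Kai is higher.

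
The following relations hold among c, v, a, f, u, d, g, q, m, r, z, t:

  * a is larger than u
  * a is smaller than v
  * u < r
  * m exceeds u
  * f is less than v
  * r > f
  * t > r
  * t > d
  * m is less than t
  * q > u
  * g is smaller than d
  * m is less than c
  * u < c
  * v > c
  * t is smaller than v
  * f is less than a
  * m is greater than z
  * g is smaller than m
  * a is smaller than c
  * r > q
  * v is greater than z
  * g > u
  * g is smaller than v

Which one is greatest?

Chaining downward from v: directly below it, g, z, f, a, t, c; then u, m, d, r; then q.
That covers every other element, and nothing is given above v, so v is the greatest.

v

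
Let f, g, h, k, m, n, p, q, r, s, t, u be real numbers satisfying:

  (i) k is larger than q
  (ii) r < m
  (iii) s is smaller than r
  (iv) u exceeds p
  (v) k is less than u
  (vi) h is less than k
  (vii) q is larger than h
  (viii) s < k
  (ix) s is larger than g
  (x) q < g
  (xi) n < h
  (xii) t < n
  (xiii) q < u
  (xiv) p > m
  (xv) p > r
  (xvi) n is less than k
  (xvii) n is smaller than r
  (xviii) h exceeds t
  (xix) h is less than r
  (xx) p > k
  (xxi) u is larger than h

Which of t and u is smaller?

t

The relevant relations are t < n; n < h; h < q; q < g; g < s; s < r; r < m; m < p; p < u.
Chaining these gives t < n < h < q < g < s < r < m < p < u.
So t < u; t is the smaller of the two.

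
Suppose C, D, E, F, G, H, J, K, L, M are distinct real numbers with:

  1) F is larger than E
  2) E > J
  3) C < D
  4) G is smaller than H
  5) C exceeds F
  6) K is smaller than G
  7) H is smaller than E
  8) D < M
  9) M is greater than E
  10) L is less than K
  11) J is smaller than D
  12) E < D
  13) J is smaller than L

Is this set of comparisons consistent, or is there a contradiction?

consistent

The single ordering J < L < K < G < H < E < F < C < D < M satisfies every listed relation, so no contradiction arises.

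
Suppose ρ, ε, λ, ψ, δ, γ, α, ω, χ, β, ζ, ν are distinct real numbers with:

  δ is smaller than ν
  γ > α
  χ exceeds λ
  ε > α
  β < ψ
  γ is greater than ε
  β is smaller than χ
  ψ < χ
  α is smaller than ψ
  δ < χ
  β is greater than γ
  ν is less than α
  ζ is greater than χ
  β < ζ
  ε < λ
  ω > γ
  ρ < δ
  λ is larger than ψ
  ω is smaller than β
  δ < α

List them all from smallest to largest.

Nothing is placed below ρ, so it is least; from there ρ < δ; δ < ν; ν < α; α < ε; ε < γ; γ < ω; ω < β; β < ψ; ψ < λ; λ < χ; χ < ζ, each given directly.

ρ < δ < ν < α < ε < γ < ω < β < ψ < λ < χ < ζ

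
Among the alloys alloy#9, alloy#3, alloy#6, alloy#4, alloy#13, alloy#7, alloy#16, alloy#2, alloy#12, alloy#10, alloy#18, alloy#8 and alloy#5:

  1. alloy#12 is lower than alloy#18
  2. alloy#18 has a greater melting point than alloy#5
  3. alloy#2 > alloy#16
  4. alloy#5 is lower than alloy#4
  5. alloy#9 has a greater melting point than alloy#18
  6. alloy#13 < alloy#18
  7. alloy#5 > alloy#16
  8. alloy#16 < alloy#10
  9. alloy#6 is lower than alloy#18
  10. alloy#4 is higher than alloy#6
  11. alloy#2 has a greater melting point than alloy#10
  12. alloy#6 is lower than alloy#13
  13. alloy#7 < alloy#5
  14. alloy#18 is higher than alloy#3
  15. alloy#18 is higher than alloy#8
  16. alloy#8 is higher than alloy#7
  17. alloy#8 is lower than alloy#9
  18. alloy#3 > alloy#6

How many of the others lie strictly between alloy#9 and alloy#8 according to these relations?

The relations place alloy#8 below alloy#9. An element lies strictly between them when it is forced above alloy#8 and also forced below alloy#9.
Above alloy#8: {alloy#18}. Below alloy#9: {alloy#7, alloy#16, alloy#6, alloy#12, alloy#3, alloy#5, alloy#13, alloy#18}.
Intersection: {alloy#18} — 1.

1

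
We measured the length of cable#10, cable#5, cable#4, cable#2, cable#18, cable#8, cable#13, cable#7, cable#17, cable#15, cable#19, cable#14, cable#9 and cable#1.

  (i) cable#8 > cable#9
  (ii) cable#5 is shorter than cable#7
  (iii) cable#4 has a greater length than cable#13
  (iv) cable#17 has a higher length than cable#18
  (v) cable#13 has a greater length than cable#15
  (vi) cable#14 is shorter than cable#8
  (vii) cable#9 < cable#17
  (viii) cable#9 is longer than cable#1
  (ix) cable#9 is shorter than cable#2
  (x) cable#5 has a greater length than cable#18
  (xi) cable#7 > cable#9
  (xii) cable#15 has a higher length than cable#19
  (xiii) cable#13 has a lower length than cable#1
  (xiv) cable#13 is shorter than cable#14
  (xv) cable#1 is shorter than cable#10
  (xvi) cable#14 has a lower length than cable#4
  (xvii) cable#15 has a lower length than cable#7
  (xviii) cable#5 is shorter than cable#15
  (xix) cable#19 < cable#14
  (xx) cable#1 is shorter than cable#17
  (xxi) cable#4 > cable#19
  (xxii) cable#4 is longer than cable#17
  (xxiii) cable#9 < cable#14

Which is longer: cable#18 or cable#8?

The relevant relations are cable#18 < cable#5; cable#5 < cable#15; cable#15 < cable#13; cable#13 < cable#1; cable#1 < cable#9; cable#9 < cable#14; cable#14 < cable#8.
Chaining these gives cable#18 < cable#5 < cable#15 < cable#13 < cable#1 < cable#9 < cable#14 < cable#8.
So cable#18 < cable#8; cable#8 is the longer of the two.

cable#8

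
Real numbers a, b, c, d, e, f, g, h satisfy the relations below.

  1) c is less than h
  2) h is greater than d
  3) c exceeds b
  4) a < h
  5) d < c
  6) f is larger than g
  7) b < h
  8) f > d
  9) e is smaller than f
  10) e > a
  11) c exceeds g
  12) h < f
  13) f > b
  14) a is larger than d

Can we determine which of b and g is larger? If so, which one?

undetermined

Following every chain through g: above g we get c, h, f.
b is not reached, and no chain runs the other way from b to g.
So the given relations leave the order of g and b undetermined.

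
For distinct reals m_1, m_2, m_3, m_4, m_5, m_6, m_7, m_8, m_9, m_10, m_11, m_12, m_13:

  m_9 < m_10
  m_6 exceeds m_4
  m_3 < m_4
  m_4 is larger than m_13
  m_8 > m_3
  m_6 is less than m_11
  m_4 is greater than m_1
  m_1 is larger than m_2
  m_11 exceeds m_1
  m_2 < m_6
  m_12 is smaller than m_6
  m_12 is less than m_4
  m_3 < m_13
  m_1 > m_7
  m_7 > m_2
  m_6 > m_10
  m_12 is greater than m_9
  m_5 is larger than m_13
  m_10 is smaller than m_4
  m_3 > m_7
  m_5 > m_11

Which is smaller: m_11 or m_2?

Chaining the given relations: m_2 < m_7 < m_3 < m_13 < m_4 < m_6 < m_11.
So m_2 < m_11; m_2 is the smaller of the two.

m_2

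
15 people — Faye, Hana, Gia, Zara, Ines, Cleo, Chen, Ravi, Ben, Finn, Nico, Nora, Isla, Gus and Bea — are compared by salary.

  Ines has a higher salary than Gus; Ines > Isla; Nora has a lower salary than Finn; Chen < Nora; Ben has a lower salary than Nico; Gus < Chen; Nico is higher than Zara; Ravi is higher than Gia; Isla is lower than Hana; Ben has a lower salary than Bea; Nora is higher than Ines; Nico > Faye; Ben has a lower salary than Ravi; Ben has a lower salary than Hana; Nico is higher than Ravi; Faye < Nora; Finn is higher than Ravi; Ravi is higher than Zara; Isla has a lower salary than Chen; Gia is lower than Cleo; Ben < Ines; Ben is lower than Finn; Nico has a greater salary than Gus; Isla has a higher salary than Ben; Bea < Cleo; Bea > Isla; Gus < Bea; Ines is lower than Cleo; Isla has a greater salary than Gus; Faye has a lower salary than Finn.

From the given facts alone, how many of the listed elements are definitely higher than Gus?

The elements the relations force above Gus are Isla, Hana, Ines, Nico, Chen, Bea, Nora, Cleo, Finn — no chain reaches any other.
That is 9.

9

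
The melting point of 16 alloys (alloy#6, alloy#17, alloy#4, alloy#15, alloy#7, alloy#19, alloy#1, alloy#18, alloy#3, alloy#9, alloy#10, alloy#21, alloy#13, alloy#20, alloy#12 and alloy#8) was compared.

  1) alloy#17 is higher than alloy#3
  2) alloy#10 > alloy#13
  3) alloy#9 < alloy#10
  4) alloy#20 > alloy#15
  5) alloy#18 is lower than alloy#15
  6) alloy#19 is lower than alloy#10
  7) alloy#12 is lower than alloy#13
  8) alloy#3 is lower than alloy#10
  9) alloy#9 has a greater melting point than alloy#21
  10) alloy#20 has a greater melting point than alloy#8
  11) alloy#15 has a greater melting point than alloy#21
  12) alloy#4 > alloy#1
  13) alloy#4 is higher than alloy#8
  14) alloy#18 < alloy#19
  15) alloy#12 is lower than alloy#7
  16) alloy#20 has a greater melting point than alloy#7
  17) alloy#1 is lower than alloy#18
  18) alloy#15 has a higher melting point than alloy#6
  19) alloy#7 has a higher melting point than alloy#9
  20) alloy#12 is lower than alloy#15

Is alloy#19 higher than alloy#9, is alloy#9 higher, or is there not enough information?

Following every chain through alloy#9: above alloy#9 we get alloy#10, alloy#7, alloy#20; below alloy#9 we get alloy#21.
alloy#19 is not reached, and no chain runs the other way from alloy#19 to alloy#9.
So the given relations leave the order of alloy#9 and alloy#19 undetermined.

undetermined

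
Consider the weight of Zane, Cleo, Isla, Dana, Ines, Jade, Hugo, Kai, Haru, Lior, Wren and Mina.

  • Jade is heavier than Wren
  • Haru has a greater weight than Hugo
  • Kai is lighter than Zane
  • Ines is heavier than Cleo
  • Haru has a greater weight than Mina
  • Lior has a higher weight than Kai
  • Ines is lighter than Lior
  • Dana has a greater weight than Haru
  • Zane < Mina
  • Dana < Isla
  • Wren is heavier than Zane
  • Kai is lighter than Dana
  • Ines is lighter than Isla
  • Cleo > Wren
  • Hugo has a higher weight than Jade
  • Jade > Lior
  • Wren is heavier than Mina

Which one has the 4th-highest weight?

Hugo

The consecutive relations fix a unique order: Kai < Zane < Mina < Wren < Cleo < Ines < Lior < Jade < Hugo < Haru < Dana < Isla.
The 4th largest is Hugo.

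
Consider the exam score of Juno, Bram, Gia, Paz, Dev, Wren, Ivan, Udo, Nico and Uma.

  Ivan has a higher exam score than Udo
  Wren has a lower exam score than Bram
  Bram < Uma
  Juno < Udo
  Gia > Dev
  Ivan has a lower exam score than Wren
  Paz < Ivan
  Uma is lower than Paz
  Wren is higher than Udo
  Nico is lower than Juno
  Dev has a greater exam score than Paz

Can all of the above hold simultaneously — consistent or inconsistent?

inconsistent

Chaining the given relations yields Ivan < Wren < Bram < Uma < Paz, so Ivan < Paz. But one relation states Paz < Ivan. These cannot both hold.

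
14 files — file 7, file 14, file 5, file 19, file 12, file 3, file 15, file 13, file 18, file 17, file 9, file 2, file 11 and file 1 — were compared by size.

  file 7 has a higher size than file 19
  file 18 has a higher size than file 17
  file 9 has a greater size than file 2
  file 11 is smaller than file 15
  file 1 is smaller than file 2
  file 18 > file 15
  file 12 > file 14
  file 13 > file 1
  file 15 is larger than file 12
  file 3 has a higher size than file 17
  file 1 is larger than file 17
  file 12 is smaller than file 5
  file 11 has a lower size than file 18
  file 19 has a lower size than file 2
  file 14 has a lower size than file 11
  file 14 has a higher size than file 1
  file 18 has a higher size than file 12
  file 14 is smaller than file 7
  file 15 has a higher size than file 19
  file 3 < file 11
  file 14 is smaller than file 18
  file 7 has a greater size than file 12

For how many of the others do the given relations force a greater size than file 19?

5

From file 19 the given relations immediately reach file 2, file 7, file 15.
From those, file 9, file 18 — 5 in total.
Nothing else is reachable above file 19; 5 in all.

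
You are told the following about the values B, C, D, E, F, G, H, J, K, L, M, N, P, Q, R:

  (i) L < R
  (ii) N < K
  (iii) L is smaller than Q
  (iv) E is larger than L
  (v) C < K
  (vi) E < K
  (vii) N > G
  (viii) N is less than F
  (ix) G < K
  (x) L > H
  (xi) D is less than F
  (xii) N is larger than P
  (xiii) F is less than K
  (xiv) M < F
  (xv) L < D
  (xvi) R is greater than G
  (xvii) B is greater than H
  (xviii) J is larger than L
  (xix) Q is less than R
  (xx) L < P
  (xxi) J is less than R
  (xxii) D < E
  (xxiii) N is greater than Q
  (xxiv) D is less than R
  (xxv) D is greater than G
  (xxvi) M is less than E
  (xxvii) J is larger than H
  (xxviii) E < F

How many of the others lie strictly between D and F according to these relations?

The relations place D below F. An element lies strictly between them when it is forced above D and also forced below F.
Above D: {R, E, K}. Below F: {G, H, L, Q, P, M, E, N}.
Intersection: {E} — 1.

1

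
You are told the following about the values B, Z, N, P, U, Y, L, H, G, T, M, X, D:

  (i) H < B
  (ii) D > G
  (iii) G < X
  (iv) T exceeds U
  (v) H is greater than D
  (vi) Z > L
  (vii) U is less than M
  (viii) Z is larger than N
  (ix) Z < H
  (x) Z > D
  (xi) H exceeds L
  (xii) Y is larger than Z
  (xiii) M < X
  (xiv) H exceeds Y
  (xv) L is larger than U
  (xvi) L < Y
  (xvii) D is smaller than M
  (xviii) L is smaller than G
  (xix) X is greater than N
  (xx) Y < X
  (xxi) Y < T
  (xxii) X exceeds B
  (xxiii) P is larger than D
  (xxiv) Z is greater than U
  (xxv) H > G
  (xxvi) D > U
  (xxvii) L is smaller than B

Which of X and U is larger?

U < L and L < G give U < G.
Then G < D extends the chain to D.
Then D < Z extends the chain to Z.
Then Z < Y extends the chain to Y.
Then Y < H extends the chain to H.
With H < B: U < L < G < D < Z < Y < H < B.
Then B < X extends the chain to X.
So U < X; X is the larger of the two.

X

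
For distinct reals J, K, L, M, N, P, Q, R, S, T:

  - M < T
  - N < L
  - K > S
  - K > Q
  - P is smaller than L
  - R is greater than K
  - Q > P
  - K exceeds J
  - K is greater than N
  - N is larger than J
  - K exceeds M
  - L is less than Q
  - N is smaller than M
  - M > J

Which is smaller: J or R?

J

Link the given pairs in sequence: J < N; N < L; L < Q; Q < K; K < R.
Chaining these gives J < N < L < Q < K < R.
So J < R; J is the smaller of the two.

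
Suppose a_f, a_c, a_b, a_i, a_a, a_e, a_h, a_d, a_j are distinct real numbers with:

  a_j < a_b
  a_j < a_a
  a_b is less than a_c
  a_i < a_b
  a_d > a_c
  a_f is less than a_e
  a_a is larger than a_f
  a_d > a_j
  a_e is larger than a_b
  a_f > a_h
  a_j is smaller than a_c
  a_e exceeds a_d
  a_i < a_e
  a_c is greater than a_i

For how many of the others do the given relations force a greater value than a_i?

The elements the relations force above a_i are a_b, a_c, a_d, a_e — no chain reaches any other.
That is 4.

4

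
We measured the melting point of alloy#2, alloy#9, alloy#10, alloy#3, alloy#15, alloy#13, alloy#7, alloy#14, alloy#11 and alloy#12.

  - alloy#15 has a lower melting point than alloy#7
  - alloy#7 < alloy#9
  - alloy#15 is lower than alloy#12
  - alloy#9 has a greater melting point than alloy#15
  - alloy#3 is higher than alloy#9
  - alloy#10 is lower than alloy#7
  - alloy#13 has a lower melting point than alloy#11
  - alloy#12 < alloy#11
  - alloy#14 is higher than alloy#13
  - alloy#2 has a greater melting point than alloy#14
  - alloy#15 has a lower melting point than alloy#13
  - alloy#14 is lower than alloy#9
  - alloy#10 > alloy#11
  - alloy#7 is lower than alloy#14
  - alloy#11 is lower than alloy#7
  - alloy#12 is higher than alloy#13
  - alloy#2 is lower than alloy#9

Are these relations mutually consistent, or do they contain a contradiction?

consistent

Every relation is compatible with alloy#15 < alloy#13 < alloy#12 < alloy#11 < alloy#10 < alloy#7 < alloy#14 < alloy#2 < alloy#9 < alloy#3; the set is consistent.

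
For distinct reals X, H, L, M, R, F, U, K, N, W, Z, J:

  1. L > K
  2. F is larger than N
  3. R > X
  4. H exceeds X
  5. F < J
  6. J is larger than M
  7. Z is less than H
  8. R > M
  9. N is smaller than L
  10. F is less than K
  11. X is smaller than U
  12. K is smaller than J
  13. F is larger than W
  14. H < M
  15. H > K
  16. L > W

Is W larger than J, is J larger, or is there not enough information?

J

Chaining the given relations: W < F < K < H < M < J.
So J is larger.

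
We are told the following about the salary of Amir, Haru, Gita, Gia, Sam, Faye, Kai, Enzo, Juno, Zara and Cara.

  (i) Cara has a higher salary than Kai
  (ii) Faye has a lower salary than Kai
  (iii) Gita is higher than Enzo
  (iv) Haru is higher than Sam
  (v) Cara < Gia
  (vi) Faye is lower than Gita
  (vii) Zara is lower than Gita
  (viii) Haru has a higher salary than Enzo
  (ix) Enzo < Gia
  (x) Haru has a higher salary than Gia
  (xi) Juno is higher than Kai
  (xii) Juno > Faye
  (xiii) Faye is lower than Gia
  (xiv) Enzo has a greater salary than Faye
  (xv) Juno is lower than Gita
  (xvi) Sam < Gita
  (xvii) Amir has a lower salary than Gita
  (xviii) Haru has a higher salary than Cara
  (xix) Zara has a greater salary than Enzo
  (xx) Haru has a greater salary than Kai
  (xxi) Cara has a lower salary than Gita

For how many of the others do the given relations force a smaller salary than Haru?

Directly below Haru: Kai, Sam, Enzo, Cara, Gia.
One step further: Faye (6 so far).
No other element is forced below Haru by the given relations, so the count is 6.

6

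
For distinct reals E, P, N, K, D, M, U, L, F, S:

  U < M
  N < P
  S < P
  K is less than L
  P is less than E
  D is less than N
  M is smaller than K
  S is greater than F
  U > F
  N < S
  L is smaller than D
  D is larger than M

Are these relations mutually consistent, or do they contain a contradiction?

Every relation is compatible with F < U < M < K < L < D < N < S < P < E; the set is consistent.

consistent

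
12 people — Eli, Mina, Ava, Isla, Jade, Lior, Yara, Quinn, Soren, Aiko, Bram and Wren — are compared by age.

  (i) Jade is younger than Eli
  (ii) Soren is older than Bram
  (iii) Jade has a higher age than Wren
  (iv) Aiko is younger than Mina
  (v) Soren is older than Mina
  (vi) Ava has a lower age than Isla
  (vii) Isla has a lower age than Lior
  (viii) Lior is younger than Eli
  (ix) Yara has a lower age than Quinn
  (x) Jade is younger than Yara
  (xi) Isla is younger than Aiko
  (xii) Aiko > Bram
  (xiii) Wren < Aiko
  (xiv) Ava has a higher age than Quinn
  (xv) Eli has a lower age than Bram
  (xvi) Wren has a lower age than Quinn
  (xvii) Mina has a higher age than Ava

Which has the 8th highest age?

Ava

The consecutive relations fix a unique order: Wren < Jade < Yara < Quinn < Ava < Isla < Lior < Eli < Bram < Aiko < Mina < Soren.
Counting 8 from the largest end gives Ava.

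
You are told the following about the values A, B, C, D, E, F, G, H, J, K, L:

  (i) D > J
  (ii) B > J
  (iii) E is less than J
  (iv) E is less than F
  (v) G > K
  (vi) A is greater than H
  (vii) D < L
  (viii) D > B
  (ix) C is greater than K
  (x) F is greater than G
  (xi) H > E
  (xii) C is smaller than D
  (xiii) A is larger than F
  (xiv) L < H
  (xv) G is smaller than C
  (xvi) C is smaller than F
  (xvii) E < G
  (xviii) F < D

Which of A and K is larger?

A

K < G < F < D < L < H < A, by transitivity through G, F, D, L, H.
So K < A; A is the larger of the two.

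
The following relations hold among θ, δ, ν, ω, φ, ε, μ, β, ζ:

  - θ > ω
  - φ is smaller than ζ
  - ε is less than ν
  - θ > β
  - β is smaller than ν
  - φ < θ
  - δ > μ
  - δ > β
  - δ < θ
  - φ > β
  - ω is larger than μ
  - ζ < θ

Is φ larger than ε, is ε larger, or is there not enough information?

Following every chain through ε: above ε we get ν.
φ is not reached, and no chain runs the other way from φ to ε.
So the given relations leave the order of ε and φ undetermined.

undetermined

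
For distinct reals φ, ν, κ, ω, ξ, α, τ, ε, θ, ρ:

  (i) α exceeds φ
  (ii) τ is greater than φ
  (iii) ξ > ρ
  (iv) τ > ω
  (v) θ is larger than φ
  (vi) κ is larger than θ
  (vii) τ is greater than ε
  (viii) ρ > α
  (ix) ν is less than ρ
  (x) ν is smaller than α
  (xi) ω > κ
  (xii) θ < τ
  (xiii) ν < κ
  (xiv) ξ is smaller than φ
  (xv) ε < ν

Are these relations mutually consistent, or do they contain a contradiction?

Chaining the given relations yields α < ρ < ξ < φ, so α < φ. But one relation states φ < α. These cannot both hold.

inconsistent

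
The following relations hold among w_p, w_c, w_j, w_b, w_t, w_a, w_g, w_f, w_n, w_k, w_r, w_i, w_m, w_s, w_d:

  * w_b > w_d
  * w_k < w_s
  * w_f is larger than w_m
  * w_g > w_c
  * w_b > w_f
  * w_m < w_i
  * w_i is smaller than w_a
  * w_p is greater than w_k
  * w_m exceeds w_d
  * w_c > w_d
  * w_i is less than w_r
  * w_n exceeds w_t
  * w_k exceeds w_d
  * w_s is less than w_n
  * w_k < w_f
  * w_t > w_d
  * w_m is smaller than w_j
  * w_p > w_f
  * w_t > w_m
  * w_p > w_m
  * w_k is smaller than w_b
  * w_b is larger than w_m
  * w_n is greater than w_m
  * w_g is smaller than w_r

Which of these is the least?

w_d

w_m is not least since w_d < w_m; w_k is not least since w_d < w_k; w_f is not least since w_m < w_f; w_i is not least since w_m < w_i; w_a is not least since w_i < w_a; w_p is not least since w_m < w_p; w_c is not least since w_d < w_c; w_s is not least since w_k < w_s; w_b is not least since w_m < w_b; w_g is not least since w_c < w_g; w_t is not least since w_d < w_t; w_j is not least since w_m < w_j; w_n is not least since w_t < w_n; w_r is not least since w_i < w_r.
Only w_d has nothing below it, so w_d is the least.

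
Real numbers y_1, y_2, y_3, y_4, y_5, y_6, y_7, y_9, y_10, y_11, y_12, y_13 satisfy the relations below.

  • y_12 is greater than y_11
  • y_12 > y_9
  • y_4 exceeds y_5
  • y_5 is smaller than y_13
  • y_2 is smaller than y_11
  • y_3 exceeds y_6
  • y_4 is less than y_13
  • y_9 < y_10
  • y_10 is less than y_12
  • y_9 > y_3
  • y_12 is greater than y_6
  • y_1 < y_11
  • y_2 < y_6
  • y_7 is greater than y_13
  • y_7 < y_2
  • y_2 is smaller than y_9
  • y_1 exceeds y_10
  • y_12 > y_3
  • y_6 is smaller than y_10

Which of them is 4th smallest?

y_7

Piecing the relations together gives one ordering: y_5 < y_4 < y_13 < y_7 < y_2 < y_6 < y_3 < y_9 < y_10 < y_1 < y_11 < y_12.
The 4th smallest is y_7.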